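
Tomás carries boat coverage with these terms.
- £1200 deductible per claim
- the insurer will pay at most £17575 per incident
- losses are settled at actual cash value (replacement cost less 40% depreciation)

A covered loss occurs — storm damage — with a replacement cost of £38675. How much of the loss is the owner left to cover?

£21100

Depreciate 40%: the covered value is £38675 × 0.6 = £23205.
Less the £1200 deductible: £23205 − £1200 = £22005.
Since £22005 > £17575, the payout is capped at £17575.
The owner bears the rest of the original loss: £38675 − £17575 = £21100.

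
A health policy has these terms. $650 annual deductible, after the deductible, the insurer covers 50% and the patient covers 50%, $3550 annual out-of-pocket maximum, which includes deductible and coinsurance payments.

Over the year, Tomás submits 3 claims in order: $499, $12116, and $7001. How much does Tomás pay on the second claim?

$3051

#1 ($499): fully absorbed by the deductible. Patient pays $499; OOP now $499.
#2 ($12116): $151 to deductible, leaving $11965; coinsurance $11965 × 50% = $5982.50. Claim cost before the cap: $151 + $5982.50 = $6133.50. Adding that to $499 gives $6632.50, past the $3550 cap; patient pays only $3550 − $499 = $3051.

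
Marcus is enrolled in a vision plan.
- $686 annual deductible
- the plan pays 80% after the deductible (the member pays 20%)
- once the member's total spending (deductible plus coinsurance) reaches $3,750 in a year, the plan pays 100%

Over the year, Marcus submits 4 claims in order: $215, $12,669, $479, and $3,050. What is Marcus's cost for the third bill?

$95.80

#1 ($215): entire amount goes to the deductible. Member pays $215; OOP now $215.
#2 ($12,669): deductible takes $471, $12,198 remains; 20% of $12,198 = $2,439.60. Member pays $2,910.60; OOP now $3,125.60.
#3 ($479): deductible met; 20% of $479 = $95.80. Cost to member: $95.80. OOP to date $3,221.40.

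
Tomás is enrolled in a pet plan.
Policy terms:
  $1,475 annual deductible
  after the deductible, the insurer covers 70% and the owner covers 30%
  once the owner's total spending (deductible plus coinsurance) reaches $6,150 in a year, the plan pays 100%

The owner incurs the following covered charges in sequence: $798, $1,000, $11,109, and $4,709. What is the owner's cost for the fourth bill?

Claim 1 — $798: fully absorbed by the deductible. Owner owes $798 (running OOP $798).
Claim 2 — $1,000: deductible takes $677, $323 remains; 30% of $323 = $96.90. Owner pays $773.90; OOP now $1,571.90.
Claim 3 — $11,109: deductible already satisfied, so owner's share is 30% × $11,109 = $3,332.70. Owner pays $3,332.70; OOP now $4,904.60.
Claim 4 — $4,709: deductible already satisfied, so owner's share is 30% × $4,709 = $1,412.70. OOP would hit $6,317.30 > $6,150, so the cap limits the owner to $6,150 − $4,904.60 = $1,245.40.

$1,245.40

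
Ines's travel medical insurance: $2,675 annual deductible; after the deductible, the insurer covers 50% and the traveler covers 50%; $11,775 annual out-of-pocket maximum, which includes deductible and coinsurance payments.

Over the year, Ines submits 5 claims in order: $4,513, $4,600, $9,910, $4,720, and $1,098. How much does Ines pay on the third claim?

Claim 1 — $4,513: deductible takes $2,675, $1,838 remains; coinsurance $1,838 × 50% = $919. Cost to traveler: $3,594. OOP to date $3,594.
Claim 2 — $4,600: deductible already satisfied, so traveler's share is 50% × $4,600 = $2,300. Traveler pays $2,300; OOP now $5,894.
Claim 3 — $9,910: deductible met; 50% of $9,910 = $4,955. Cost to traveler: $4,955. OOP to date $10,849.

$4,955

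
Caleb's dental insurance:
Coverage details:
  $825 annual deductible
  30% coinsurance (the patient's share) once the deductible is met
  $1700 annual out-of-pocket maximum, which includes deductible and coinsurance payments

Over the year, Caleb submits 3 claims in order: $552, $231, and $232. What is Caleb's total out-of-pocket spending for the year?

$882

Claim 1 — $552: entire amount goes to the deductible. Patient pays $552; OOP now $552.
Claim 2 — $231: fully absorbed by the deductible. Patient pays $231; OOP now $783.
Claim 3 — $232: $42 to deductible, leaving $190; coinsurance $190 × 30% = $57. Patient owes $99 (running OOP $882).
Summing the patient's payments: $552 + $231 + $99 = $882.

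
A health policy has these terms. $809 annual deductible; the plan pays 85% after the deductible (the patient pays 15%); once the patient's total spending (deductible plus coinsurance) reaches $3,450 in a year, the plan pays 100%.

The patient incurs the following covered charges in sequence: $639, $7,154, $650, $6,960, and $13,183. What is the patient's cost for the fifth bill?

$451.90

#1 ($639): fully absorbed by the deductible. Patient owes $639 (running OOP $639).
#2 ($7,154): deductible takes $170, $6,984 remains; patient's 15% is $1,047.60. Cost to patient: $1,217.60. OOP to date $1,856.60.
#3 ($650): deductible already satisfied, so patient's share is 15% × $650 = $97.50. Patient owes $97.50 (running OOP $1,954.10).
#4 ($6,960): 15% coinsurance on $6,960 = $1,044. Patient owes $1,044 (running OOP $2,998.10).
#5 ($13,183): deductible already satisfied, so patient's share is 15% × $13,183 = $1,977.45. OOP would hit $4,975.55 > $3,450, so the cap limits the patient to $3,450 − $2,998.10 = $451.90.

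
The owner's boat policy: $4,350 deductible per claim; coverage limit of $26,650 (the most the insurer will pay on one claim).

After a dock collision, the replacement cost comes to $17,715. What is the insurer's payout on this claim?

$13,365

After the deductible, $17,715 − $4,350 = $13,365 remains.
$13,365 ≤ $26,650, so the limit doesn't bind; insurer pays $13,365.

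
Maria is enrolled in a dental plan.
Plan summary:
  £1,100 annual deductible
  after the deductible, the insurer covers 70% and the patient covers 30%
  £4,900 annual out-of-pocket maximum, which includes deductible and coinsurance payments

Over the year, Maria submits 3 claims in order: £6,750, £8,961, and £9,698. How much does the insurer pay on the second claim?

Claim 1 — £6,750: deductible takes £1,100, £5,650 remains; 30% of £5,650 = £1,695. Patient pays £2,795; OOP now £2,795. Plan pays £6,750 − £2,795 = £3,955.
Claim 2 — £8,961: deductible met; 30% of £8,961 = £2,688.30. OOP would hit £5,483.30 > £4,900, so the cap limits the patient to £4,900 − £2,795 = £2,105. Insurer: £8,961 − £2,105 = £6,856.

£6,856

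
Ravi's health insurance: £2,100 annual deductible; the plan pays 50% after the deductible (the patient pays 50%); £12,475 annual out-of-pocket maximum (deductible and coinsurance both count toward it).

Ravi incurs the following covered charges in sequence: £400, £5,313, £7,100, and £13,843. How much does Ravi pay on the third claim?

Claim 1 — £400: fully absorbed by the deductible. Cost to patient: £400. OOP to date £400.
Claim 2 — £5,313: £1,700 to deductible, leaving £3,613; coinsurance £3,613 × 50% = £1,806.50. Patient pays £3,506.50; OOP now £3,906.50.
Claim 3 — £7,100: 50% coinsurance on £7,100 = £3,550. Cost to patient: £3,550. OOP to date £7,456.50.

£3,550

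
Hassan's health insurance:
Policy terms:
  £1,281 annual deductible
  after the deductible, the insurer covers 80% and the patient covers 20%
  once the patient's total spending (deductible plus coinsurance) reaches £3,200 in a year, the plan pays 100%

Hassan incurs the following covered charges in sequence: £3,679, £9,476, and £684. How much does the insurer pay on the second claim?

£8,036.60

#1 (£3,679): deductible takes £1,281, £2,398 remains; 20% of £2,398 = £479.60. Patient pays £1,760.60; OOP now £1,760.60. Plan pays £3,679 − £1,760.60 = £1,918.40.
#2 (£9,476): deductible already satisfied, so patient's share is 20% × £9,476 = £1,895.20. That would push OOP to £3,655.80, over the £3,200 cap, so patient pays £3,200 − £1,760.60 = £1,439.40. Plan pays £9,476 − £1,439.40 = £8,036.60.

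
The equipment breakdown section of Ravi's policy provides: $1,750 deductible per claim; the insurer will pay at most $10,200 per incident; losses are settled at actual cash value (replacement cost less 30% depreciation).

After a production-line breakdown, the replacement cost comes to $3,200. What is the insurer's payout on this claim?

$490

Actual cash value after 30% depreciation: $3,200 × 70% = $2,240.
Subtract the deductible: $2,240 − $1,750 = $490.
That's under the $10,200 cap, so the insurer reimburses the full $490.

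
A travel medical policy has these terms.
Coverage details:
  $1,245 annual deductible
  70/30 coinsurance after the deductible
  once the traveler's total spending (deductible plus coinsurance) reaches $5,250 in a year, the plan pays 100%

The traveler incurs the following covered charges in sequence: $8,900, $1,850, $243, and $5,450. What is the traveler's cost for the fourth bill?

$1,080.60

Claim 1 ($8,900): $1,245 to deductible, leaving $7,655; traveler's 30% is $2,296.50. Traveler owes $3,541.50 (running OOP $3,541.50).
Claim 2 ($1,850): 30% coinsurance on $1,850 = $555. Traveler pays $555; OOP now $4,096.50.
Claim 3 ($243): 30% coinsurance on $243 = $72.90. Cost to traveler: $72.90. OOP to date $4,169.40.
Claim 4 ($5,450): deductible met; 30% of $5,450 = $1,635. Adding that to $4,169.40 gives $5,804.40, past the $5,250 cap; traveler pays only $5,250 − $4,169.40 = $1,080.60.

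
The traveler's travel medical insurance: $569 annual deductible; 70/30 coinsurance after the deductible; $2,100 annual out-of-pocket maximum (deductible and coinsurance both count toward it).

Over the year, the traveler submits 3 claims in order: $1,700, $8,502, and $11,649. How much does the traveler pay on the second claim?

Claim 1 ($1,700): deductible takes $569, $1,131 remains; coinsurance $1,131 × 30% = $339.30. Traveler owes $908.30 (running OOP $908.30).
Claim 2 ($8,502): deductible met; 30% of $8,502 = $2,550.60. That would push OOP to $3,458.90, over the $2,100 cap, so traveler pays $2,100 − $908.30 = $1,191.70.

$1,191.70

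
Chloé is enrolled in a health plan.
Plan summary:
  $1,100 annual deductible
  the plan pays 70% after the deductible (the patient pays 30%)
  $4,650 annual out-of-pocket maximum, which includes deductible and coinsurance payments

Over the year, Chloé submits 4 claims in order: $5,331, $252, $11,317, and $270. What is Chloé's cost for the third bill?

$2,205.10

#1 ($5,331): deductible takes $1,100, $4,231 remains; coinsurance $4,231 × 30% = $1,269.30. Patient pays $2,369.30; OOP now $2,369.30.
#2 ($252): deductible met; 30% of $252 = $75.60. Cost to patient: $75.60. OOP to date $2,444.90.
#3 ($11,317): deductible already satisfied, so patient's share is 30% × $11,317 = $3,395.10. That would push OOP to $5,840, over the $4,650 cap, so patient pays $4,650 − $2,444.90 = $2,205.10.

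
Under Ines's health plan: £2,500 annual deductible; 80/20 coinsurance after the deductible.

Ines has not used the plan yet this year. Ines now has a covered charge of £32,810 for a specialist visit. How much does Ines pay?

Nothing has been paid toward the £2,500 deductible, so the first £2,500 of this charge is applied there.
After the £2,500 deductible portion, £32,810 − £2,500 = £30,310 is subject to coinsurance.
Patient's 20% share of £30,310 is £6,062.
So the patient owes £2,500 + £6,062 = £8,562.

£8,562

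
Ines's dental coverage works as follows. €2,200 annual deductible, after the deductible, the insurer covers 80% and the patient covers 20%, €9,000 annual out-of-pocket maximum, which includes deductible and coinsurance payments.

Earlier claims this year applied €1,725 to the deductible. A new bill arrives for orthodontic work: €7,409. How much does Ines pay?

€1,861.80

Deductible still to meet: €2,200 − €1,725 = €475.
That leaves €7,409 − €475 = €6,934 for coinsurance.
20% of €6,934 = €1,386.80 falls to the patient.
Patient responsibility before any cap: €475 + €1,386.80 = €1,861.80.
Total out-of-pocket so far would be €1,725 + €1,861.80 = €3,586.80, below the €9,000 cap — no reduction.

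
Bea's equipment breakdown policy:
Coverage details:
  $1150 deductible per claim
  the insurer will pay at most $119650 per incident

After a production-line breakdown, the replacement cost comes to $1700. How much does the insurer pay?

Less the $1150 deductible: $1700 − $1150 = $550.
That's under the $119650 cap, so the insurer reimburses the full $550.

$550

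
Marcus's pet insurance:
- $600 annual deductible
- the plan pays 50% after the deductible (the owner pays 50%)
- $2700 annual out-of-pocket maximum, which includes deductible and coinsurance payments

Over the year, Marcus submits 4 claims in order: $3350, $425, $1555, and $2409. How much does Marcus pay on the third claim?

$512.50

Bill 1, $3350: $600 to deductible, leaving $2750; owner's 50% is $1375. Cost to owner: $1975. OOP to date $1975.
Bill 2, $425: deductible already satisfied, so owner's share is 50% × $425 = $212.50. Owner owes $212.50 (running OOP $2187.50).
Bill 3, $1555: 50% coinsurance on $1555 = $777.50. OOP would hit $2965 > $2700, so the cap limits the owner to $2700 − $2187.50 = $512.50.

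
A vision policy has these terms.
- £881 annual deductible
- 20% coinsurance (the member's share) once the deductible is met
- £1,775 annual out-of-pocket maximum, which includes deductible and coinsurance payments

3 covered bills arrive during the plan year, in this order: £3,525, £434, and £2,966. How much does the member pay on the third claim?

Claim 1 (£3,525): £881 finishes the deductible; £2,644 goes to coinsurance; member's 20% is £528.80. Member owes £1,409.80 (running OOP £1,409.80).
Claim 2 (£434): deductible already satisfied, so member's share is 20% × £434 = £86.80. Member pays £86.80; OOP now £1,496.60.
Claim 3 (£2,966): deductible already satisfied, so member's share is 20% × £2,966 = £593.20. That would push OOP to £2,089.80, over the £1,775 cap, so member pays £1,775 − £1,496.60 = £278.40.

£278.40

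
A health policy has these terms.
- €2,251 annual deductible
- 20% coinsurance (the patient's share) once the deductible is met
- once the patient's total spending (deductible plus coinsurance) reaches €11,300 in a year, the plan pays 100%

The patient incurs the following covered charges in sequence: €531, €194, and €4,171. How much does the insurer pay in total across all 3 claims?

€2,116

Claim 1 (€531): fully absorbed by the deductible. Patient pays €531; OOP now €531. Insurer: €531 − €531 = €0.
Claim 2 (€194): fully absorbed by the deductible. Cost to patient: €194. OOP to date €725. Plan pays €194 − €194 = €0.
Claim 3 (€4,171): deductible takes €1,526, €2,645 remains; patient's 20% is €529. Patient pays €2,055; OOP now €2,780. Plan pays €4,171 − €2,055 = €2,116.
Insurer total: €0 + €0 + €2,116 = €2,116.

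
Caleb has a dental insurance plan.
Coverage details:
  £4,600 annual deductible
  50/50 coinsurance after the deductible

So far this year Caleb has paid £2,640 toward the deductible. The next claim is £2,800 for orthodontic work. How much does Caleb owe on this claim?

Deductible still to meet: £4,600 − £2,640 = £1,960.
After the £1,960 deductible portion, £2,800 − £1,960 = £840 is subject to coinsurance.
Patient's 50% share of £840 is £420.
That puts the patient's cost at £1,960 + £420 = £2,380.

£2,380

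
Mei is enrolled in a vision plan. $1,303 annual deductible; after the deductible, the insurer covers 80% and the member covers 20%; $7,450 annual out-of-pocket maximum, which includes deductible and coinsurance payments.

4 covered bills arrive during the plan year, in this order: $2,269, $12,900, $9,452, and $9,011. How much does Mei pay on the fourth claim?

$1,483.40

Claim 1 — $2,269: $1,303 finishes the deductible; $966 goes to coinsurance; 20% of $966 = $193.20. Member pays $1,496.20; OOP now $1,496.20.
Claim 2 — $12,900: deductible already satisfied, so member's share is 20% × $12,900 = $2,580. Member pays $2,580; OOP now $4,076.20.
Claim 3 — $9,452: deductible already satisfied, so member's share is 20% × $9,452 = $1,890.40. Member pays $1,890.40; OOP now $5,966.60.
Claim 4 — $9,011: deductible already satisfied, so member's share is 20% × $9,011 = $1,802.20. That would push OOP to $7,768.80, over the $7,450 cap, so member pays $7,450 − $5,966.60 = $1,483.40.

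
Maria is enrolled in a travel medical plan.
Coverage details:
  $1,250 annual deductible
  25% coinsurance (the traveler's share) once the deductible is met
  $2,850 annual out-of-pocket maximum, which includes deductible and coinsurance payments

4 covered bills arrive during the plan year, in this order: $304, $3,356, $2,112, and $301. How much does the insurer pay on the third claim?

$1,584

Claim 1 — $304: all of it applies to the deductible. Traveler pays $304; OOP now $304. Insurer: $304 − $304 = $0.
Claim 2 — $3,356: deductible takes $946, $2,410 remains; traveler's 25% is $602.50. Cost to traveler: $1,548.50. OOP to date $1,852.50. Insurer: $3,356 − $1,548.50 = $1,807.50.
Claim 3 — $2,112: 25% coinsurance on $2,112 = $528. Traveler owes $528 (running OOP $2,380.50). Insurer: $2,112 − $528 = $1,584.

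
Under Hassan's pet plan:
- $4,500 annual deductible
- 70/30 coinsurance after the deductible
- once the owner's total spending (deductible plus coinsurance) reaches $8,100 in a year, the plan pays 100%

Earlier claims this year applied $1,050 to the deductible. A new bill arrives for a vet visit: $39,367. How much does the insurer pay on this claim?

$32,317

Remaining deductible: $4,500 − $1,050 = $3,450.
The remaining $35,917 (= $39,367 − $3,450) moves to coinsurance.
Coinsurance: $35,917 × 30% = $10,775.10.
Owner responsibility before any cap: $3,450 + $10,775.10 = $14,225.10.
That would bring total out-of-pocket to $15,275.10, past the $8,100 cap. The owner is capped at $8,100 − $1,050 = $7,050 on this claim.
The plan picks up $39,367 − $7,050 = $32,317.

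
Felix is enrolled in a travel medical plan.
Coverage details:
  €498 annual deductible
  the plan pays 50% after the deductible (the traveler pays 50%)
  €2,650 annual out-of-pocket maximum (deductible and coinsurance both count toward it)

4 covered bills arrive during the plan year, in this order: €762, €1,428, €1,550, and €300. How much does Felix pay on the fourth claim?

€150

Bill 1, €762: €498 to deductible, leaving €264; coinsurance €264 × 50% = €132. Traveler pays €630; OOP now €630.
Bill 2, €1,428: 50% coinsurance on €1,428 = €714. Cost to traveler: €714. OOP to date €1,344.
Bill 3, €1,550: deductible met; 50% of €1,550 = €775. Cost to traveler: €775. OOP to date €2,119.
Bill 4, €300: deductible met; 50% of €300 = €150. Traveler pays €150; OOP now €2,269.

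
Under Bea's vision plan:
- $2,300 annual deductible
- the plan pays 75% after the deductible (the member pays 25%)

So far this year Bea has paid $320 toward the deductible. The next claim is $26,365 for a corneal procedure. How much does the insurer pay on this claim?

$320 of the $2,300 deductible is already met, leaving $1,980.
The remaining $24,385 (= $26,365 − $1,980) moves to coinsurance.
Member's 25% share of $24,385 is $6,096.25.
That puts the member's cost at $1,980 + $6,096.25 = $8,076.25.
Insurer pays the balance: $26,365 − $8,076.25 = $18,288.75.

$18,288.75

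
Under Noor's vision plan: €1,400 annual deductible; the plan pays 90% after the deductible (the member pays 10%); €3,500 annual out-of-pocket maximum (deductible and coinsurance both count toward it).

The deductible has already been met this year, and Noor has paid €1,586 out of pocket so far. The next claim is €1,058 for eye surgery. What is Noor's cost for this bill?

With the deductible met, the entire €1,058 is subject to coinsurance.
Member's 10% share of €1,058 is €105.80.
Cumulative spending €1,586 + €105.80 = €1,691.80 stays under the €3,500 maximum.

€105.80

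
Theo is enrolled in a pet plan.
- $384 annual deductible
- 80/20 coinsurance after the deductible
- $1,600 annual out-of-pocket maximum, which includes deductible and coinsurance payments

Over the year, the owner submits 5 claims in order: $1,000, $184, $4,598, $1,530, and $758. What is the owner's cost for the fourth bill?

Bill 1, $1,000: deductible takes $384, $616 remains; owner's 20% is $123.20. Owner owes $507.20 (running OOP $507.20).
Bill 2, $184: 20% coinsurance on $184 = $36.80. Cost to owner: $36.80. OOP to date $544.
Bill 3, $4,598: 20% coinsurance on $4,598 = $919.60. Cost to owner: $919.60. OOP to date $1,463.60.
Bill 4, $1,530: deductible already satisfied, so owner's share is 20% × $1,530 = $306. OOP would hit $1,769.60 > $1,600, so the cap limits the owner to $1,600 − $1,463.60 = $136.40.

$136.40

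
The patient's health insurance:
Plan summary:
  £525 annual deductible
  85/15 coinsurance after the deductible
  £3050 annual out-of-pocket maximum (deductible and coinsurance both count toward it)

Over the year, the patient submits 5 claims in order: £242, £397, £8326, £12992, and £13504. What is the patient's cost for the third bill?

£1248.90

#1 (£242): all of it applies to the deductible. Cost to patient: £242. OOP to date £242.
#2 (£397): £283 finishes the deductible; £114 goes to coinsurance; 15% of £114 = £17.10. Patient owes £300.10 (running OOP £542.10).
#3 (£8326): 15% coinsurance on £8326 = £1248.90. Patient pays £1248.90; OOP now £1791.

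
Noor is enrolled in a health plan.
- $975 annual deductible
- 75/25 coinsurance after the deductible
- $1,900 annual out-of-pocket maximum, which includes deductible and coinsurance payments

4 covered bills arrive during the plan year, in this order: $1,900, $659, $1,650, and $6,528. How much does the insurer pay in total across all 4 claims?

$8,837

Claim 1 ($1,900): $975 to deductible, leaving $925; patient's 25% is $231.25. Patient owes $1,206.25 (running OOP $1,206.25). Insurer: $1,900 − $1,206.25 = $693.75.
Claim 2 ($659): 25% coinsurance on $659 = $164.75. Patient owes $164.75 (running OOP $1,371). Plan pays $659 − $164.75 = $494.25.
Claim 3 ($1,650): deductible met; 25% of $1,650 = $412.50. Cost to patient: $412.50. OOP to date $1,783.50. Plan pays $1,650 − $412.50 = $1,237.50.
Claim 4 ($6,528): 25% coinsurance on $6,528 = $1,632. That would push OOP to $3,415.50, over the $1,900 cap, so patient pays $1,900 − $1,783.50 = $116.50. Insurer: $6,528 − $116.50 = $6,411.50.
Insurer total = bills − patient's total = $10,737 − $1,900 = $8,837.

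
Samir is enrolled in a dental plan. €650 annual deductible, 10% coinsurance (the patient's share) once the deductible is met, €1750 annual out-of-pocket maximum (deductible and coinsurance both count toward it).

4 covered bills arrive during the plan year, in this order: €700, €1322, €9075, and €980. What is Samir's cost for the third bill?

Bill 1, €700: €650 finishes the deductible; €50 goes to coinsurance; 10% of €50 = €5. Patient pays €655; OOP now €655.
Bill 2, €1322: deductible already satisfied, so patient's share is 10% × €1322 = €132.20. Patient owes €132.20 (running OOP €787.20).
Bill 3, €9075: deductible already satisfied, so patient's share is 10% × €9075 = €907.50. Cost to patient: €907.50. OOP to date €1694.70.

€907.50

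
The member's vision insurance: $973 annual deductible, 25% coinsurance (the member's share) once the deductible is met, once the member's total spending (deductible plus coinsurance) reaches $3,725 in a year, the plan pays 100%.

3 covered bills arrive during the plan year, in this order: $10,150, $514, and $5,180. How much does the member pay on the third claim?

$329.25

Bill 1, $10,150: deductible takes $973, $9,177 remains; member's 25% is $2,294.25. Member pays $3,267.25; OOP now $3,267.25.
Bill 2, $514: deductible met; 25% of $514 = $128.50. Member owes $128.50 (running OOP $3,395.75).
Bill 3, $5,180: deductible met; 25% of $5,180 = $1,295. Adding that to $3,395.75 gives $4,690.75, past the $3,725 cap; member pays only $3,725 − $3,395.75 = $329.25.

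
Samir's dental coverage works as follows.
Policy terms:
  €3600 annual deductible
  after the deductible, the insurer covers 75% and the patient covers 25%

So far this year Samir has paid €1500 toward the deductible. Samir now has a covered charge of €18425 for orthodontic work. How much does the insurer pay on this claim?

€12243.75

Deductible still to meet: €3600 − €1500 = €2100.
After the €2100 deductible portion, €18425 − €2100 = €16325 is subject to coinsurance.
Patient's 25% share of €16325 is €4081.25.
That puts the patient's cost at €2100 + €4081.25 = €6181.25.
Insurer pays the balance: €18425 − €6181.25 = €12243.75.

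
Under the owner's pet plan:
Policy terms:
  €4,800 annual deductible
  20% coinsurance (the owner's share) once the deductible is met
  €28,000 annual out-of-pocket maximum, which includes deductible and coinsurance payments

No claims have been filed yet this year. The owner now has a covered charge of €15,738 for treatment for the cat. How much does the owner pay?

Nothing has been paid toward the €4,800 deductible, so the first €4,800 of this charge is applied there.
That leaves €15,738 − €4,800 = €10,938 for coinsurance.
Coinsurance: €10,938 × 20% = €2,187.60.
That puts the owner's cost at €4,800 + €2,187.60 = €6,987.60 before any cap.
Cumulative spending €0 + €6,987.60 = €6,987.60 stays under the €28,000 maximum.

€6,987.60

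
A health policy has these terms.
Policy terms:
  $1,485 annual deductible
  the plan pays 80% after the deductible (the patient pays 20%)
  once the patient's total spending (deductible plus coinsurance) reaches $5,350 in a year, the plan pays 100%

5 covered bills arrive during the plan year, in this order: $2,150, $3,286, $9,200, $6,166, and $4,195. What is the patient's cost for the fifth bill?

$1.60

Claim 1 ($2,150): $1,485 finishes the deductible; $665 goes to coinsurance; coinsurance $665 × 20% = $133. Cost to patient: $1,618. OOP to date $1,618.
Claim 2 ($3,286): deductible met; 20% of $3,286 = $657.20. Patient pays $657.20; OOP now $2,275.20.
Claim 3 ($9,200): deductible met; 20% of $9,200 = $1,840. Cost to patient: $1,840. OOP to date $4,115.20.
Claim 4 ($6,166): deductible already satisfied, so patient's share is 20% × $6,166 = $1,233.20. Patient pays $1,233.20; OOP now $5,348.40.
Claim 5 ($4,195): deductible met; 20% of $4,195 = $839. That would push OOP to $6,187.40, over the $5,350 cap, so patient pays $5,350 − $5,348.40 = $1.60.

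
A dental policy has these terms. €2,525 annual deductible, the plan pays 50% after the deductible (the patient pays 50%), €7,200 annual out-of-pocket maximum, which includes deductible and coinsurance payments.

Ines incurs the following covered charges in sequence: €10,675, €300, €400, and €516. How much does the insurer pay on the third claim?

Claim 1 (€10,675): €2,525 to deductible, leaving €8,150; 50% of €8,150 = €4,075. Patient owes €6,600 (running OOP €6,600). Insurer: €10,675 − €6,600 = €4,075.
Claim 2 (€300): deductible met; 50% of €300 = €150. Patient owes €150 (running OOP €6,750). Insurer: €300 − €150 = €150.
Claim 3 (€400): deductible met; 50% of €400 = €200. Cost to patient: €200. OOP to date €6,950. Insurer: €400 − €200 = €200.

€200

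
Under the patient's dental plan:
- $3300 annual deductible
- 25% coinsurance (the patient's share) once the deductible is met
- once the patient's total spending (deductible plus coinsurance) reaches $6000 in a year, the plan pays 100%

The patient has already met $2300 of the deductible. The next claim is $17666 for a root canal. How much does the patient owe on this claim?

$2300 of the $3300 deductible is already met, leaving $1000.
After the $1000 deductible portion, $17666 − $1000 = $16666 is subject to coinsurance.
25% of $16666 = $4166.50 falls to the patient.
So the patient owes $1000 + $4166.50 = $5166.50 before any cap.
Adding $5166.50 to the $2300 already spent would give $7466.50, which exceeds the $6000 cap; the patient pays just $6000 − $2300 = $3700.

$3700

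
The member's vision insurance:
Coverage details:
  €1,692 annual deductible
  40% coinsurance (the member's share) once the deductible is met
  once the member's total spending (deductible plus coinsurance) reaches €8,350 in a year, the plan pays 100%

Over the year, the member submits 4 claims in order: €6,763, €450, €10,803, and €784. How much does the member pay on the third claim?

#1 (€6,763): €1,692 to deductible, leaving €5,071; member's 40% is €2,028.40. Member pays €3,720.40; OOP now €3,720.40.
#2 (€450): deductible met; 40% of €450 = €180. Cost to member: €180. OOP to date €3,900.40.
#3 (€10,803): 40% coinsurance on €10,803 = €4,321.20. Cost to member: €4,321.20. OOP to date €8,221.60.

€4,321.20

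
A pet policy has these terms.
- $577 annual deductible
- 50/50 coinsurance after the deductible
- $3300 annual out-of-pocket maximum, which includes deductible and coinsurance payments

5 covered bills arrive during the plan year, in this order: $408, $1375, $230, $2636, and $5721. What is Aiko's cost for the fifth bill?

Claim 1 ($408): all of it applies to the deductible. Cost to owner: $408. OOP to date $408.
Claim 2 ($1375): $169 finishes the deductible; $1206 goes to coinsurance; 50% of $1206 = $603. Owner owes $772 (running OOP $1180).
Claim 3 ($230): deductible met; 50% of $230 = $115. Owner owes $115 (running OOP $1295).
Claim 4 ($2636): deductible already satisfied, so owner's share is 50% × $2636 = $1318. Owner owes $1318 (running OOP $2613).
Claim 5 ($5721): deductible met; 50% of $5721 = $2860.50. Adding that to $2613 gives $5473.50, past the $3300 cap; owner pays only $3300 − $2613 = $687.

$687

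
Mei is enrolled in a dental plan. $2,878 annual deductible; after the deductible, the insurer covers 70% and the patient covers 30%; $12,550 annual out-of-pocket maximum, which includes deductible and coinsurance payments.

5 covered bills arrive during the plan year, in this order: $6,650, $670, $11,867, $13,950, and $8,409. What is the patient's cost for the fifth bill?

$594.30

#1 ($6,650): $2,878 finishes the deductible; $3,772 goes to coinsurance; coinsurance $3,772 × 30% = $1,131.60. Patient pays $4,009.60; OOP now $4,009.60.
#2 ($670): 30% coinsurance on $670 = $201. Patient owes $201 (running OOP $4,210.60).
#3 ($11,867): deductible met; 30% of $11,867 = $3,560.10. Patient owes $3,560.10 (running OOP $7,770.70).
#4 ($13,950): 30% coinsurance on $13,950 = $4,185. Cost to patient: $4,185. OOP to date $11,955.70.
#5 ($8,409): 30% coinsurance on $8,409 = $2,522.70. That would push OOP to $14,478.40, over the $12,550 cap, so patient pays $12,550 − $11,955.70 = $594.30.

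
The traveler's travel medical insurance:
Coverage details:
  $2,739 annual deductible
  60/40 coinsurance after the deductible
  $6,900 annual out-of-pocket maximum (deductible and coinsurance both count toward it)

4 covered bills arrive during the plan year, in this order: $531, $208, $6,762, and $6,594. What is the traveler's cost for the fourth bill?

$2,256.20

Claim 1 ($531): all of it applies to the deductible. Traveler pays $531; OOP now $531.
Claim 2 ($208): fully absorbed by the deductible. Traveler pays $208; OOP now $739.
Claim 3 ($6,762): deductible takes $2,000, $4,762 remains; traveler's 40% is $1,904.80. Traveler owes $3,904.80 (running OOP $4,643.80).
Claim 4 ($6,594): 40% coinsurance on $6,594 = $2,637.60. OOP would hit $7,281.40 > $6,900, so the cap limits the traveler to $6,900 − $4,643.80 = $2,256.20.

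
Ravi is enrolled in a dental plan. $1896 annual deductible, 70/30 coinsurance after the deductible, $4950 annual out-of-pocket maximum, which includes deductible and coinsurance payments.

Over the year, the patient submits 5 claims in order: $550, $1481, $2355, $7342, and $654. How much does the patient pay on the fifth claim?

Bill 1, $550: fully absorbed by the deductible. Patient owes $550 (running OOP $550).
Bill 2, $1481: $1346 finishes the deductible; $135 goes to coinsurance; 30% of $135 = $40.50. Patient pays $1386.50; OOP now $1936.50.
Bill 3, $2355: 30% coinsurance on $2355 = $706.50. Patient pays $706.50; OOP now $2643.
Bill 4, $7342: deductible already satisfied, so patient's share is 30% × $7342 = $2202.60. Patient pays $2202.60; OOP now $4845.60.
Bill 5, $654: deductible already satisfied, so patient's share is 30% × $654 = $196.20. OOP would hit $5041.80 > $4950, so the cap limits the patient to $4950 − $4845.60 = $104.40.

$104.40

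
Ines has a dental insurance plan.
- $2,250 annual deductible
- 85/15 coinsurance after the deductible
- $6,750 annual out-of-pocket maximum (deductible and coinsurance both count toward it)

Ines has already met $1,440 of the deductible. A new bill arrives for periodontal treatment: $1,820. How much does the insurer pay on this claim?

$1,440 of the $2,250 deductible is already met, leaving $810.
The remaining $1,010 (= $1,820 − $810) moves to coinsurance.
Patient's 15% share of $1,010 is $151.50.
So the patient owes $810 + $151.50 = $961.50 before any cap.
Year-to-date out-of-pocket becomes $1,440 + $961.50 = $2,401.50, still under the $6,750 maximum, so no cap applies.
The insurer covers the remainder: $1,820 − $961.50 = $858.50.

$858.50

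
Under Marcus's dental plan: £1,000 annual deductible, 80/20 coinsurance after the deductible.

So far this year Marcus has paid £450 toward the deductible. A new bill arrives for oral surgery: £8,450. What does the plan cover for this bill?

£450 of the £1,000 deductible is already met, leaving £550.
After the £550 deductible portion, £8,450 − £550 = £7,900 is subject to coinsurance.
Patient's 20% share of £7,900 is £1,580.
So the patient owes £550 + £1,580 = £2,130.
The plan picks up £8,450 − £2,130 = £6,320.

£6,320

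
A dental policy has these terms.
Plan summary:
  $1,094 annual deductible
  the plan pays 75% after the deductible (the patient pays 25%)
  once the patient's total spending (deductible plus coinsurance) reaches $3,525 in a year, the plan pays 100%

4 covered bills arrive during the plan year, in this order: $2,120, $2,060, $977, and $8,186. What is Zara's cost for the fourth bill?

Claim 1 — $2,120: $1,094 finishes the deductible; $1,026 goes to coinsurance; 25% of $1,026 = $256.50. Patient owes $1,350.50 (running OOP $1,350.50).
Claim 2 — $2,060: deductible met; 25% of $2,060 = $515. Patient pays $515; OOP now $1,865.50.
Claim 3 — $977: deductible already satisfied, so patient's share is 25% × $977 = $244.25. Cost to patient: $244.25. OOP to date $2,109.75.
Claim 4 — $8,186: deductible already satisfied, so patient's share is 25% × $8,186 = $2,046.50. OOP would hit $4,156.25 > $3,525, so the cap limits the patient to $3,525 − $2,109.75 = $1,415.25.

$1,415.25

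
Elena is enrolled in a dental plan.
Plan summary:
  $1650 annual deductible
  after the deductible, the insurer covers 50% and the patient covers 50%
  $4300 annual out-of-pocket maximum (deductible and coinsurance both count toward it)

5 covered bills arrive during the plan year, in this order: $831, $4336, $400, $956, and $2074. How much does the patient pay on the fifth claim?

$213.50

Claim 1 — $831: all of it applies to the deductible. Patient owes $831 (running OOP $831).
Claim 2 — $4336: deductible takes $819, $3517 remains; patient's 50% is $1758.50. Cost to patient: $2577.50. OOP to date $3408.50.
Claim 3 — $400: deductible met; 50% of $400 = $200. Patient owes $200 (running OOP $3608.50).
Claim 4 — $956: deductible met; 50% of $956 = $478. Patient pays $478; OOP now $4086.50.
Claim 5 — $2074: deductible met; 50% of $2074 = $1037. OOP would hit $5123.50 > $4300, so the cap limits the patient to $4300 − $4086.50 = $213.50.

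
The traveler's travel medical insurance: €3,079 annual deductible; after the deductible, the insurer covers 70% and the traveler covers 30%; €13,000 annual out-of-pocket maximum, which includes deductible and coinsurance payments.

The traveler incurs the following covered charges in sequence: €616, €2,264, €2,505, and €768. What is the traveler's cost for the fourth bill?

Claim 1 — €616: all of it applies to the deductible. Traveler owes €616 (running OOP €616).
Claim 2 — €2,264: all of it applies to the deductible. Traveler pays €2,264; OOP now €2,880.
Claim 3 — €2,505: deductible takes €199, €2,306 remains; coinsurance €2,306 × 30% = €691.80. Traveler pays €890.80; OOP now €3,770.80.
Claim 4 — €768: deductible already satisfied, so traveler's share is 30% × €768 = €230.40. Traveler owes €230.40 (running OOP €4,001.20).

€230.40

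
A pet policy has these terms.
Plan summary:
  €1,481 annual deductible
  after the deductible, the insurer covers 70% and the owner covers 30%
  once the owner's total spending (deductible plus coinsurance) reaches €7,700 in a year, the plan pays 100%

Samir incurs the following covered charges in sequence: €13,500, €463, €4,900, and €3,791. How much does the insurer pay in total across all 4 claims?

Claim 1 — €13,500: €1,481 to deductible, leaving €12,019; 30% of €12,019 = €3,605.70. Cost to owner: €5,086.70. OOP to date €5,086.70. Insurer: €13,500 − €5,086.70 = €8,413.30.
Claim 2 — €463: deductible met; 30% of €463 = €138.90. Owner owes €138.90 (running OOP €5,225.60). Insurer: €463 − €138.90 = €324.10.
Claim 3 — €4,900: deductible met; 30% of €4,900 = €1,470. Owner pays €1,470; OOP now €6,695.60. Insurer: €4,900 − €1,470 = €3,430.
Claim 4 — €3,791: deductible met; 30% of €3,791 = €1,137.30. OOP would hit €7,832.90 > €7,700, so the cap limits the owner to €7,700 − €6,695.60 = €1,004.40. Insurer: €3,791 − €1,004.40 = €2,786.60.
Insurer total = bills − owner's total = €22,654 − €7,700 = €14,954.

€14,954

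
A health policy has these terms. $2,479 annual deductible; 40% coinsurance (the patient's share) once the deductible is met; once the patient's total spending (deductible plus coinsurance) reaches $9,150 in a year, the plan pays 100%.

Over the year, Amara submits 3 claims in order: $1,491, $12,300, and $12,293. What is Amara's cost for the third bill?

Claim 1 — $1,491: entire amount goes to the deductible. Patient pays $1,491; OOP now $1,491.
Claim 2 — $12,300: $988 to deductible, leaving $11,312; 40% of $11,312 = $4,524.80. Patient owes $5,512.80 (running OOP $7,003.80).
Claim 3 — $12,293: deductible already satisfied, so patient's share is 40% × $12,293 = $4,917.20. OOP would hit $11,921 > $9,150, so the cap limits the patient to $9,150 − $7,003.80 = $2,146.20.

$2,146.20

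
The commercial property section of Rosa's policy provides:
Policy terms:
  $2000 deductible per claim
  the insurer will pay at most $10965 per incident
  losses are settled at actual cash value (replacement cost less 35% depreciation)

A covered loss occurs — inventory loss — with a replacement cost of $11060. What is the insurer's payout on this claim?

Depreciate 35%: the covered value is $11060 × 0.65 = $7189.
Less the $2000 deductible: $7189 − $2000 = $5189.
$5189 is within the $10965 limit, so the insurer pays $5189.

$5189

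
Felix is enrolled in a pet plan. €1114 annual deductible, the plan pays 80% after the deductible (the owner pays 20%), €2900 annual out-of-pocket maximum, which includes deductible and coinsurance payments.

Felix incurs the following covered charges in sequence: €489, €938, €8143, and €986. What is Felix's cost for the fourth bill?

€94.80

Claim 1 — €489: all of it applies to the deductible. Cost to owner: €489. OOP to date €489.
Claim 2 — €938: deductible takes €625, €313 remains; 20% of €313 = €62.60. Cost to owner: €687.60. OOP to date €1176.60.
Claim 3 — €8143: 20% coinsurance on €8143 = €1628.60. Owner owes €1628.60 (running OOP €2805.20).
Claim 4 — €986: deductible met; 20% of €986 = €197.20. OOP would hit €3002.40 > €2900, so the cap limits the owner to €2900 − €2805.20 = €94.80.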